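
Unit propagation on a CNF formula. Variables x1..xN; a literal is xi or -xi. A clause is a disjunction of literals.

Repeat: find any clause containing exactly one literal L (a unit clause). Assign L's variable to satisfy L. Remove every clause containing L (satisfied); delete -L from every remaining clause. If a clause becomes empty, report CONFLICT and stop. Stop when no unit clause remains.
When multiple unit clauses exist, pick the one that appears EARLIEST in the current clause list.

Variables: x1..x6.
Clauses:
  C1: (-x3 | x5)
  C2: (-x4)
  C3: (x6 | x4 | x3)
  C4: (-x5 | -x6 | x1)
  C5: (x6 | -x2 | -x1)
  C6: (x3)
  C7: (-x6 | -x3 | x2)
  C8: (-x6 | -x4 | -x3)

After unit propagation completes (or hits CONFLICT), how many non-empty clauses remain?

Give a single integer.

unit clause [-4] forces x4=F; simplify:
  drop 4 from [6, 4, 3] -> [6, 3]
  satisfied 2 clause(s); 6 remain; assigned so far: [4]
unit clause [3] forces x3=T; simplify:
  drop -3 from [-3, 5] -> [5]
  drop -3 from [-6, -3, 2] -> [-6, 2]
  satisfied 2 clause(s); 4 remain; assigned so far: [3, 4]
unit clause [5] forces x5=T; simplify:
  drop -5 from [-5, -6, 1] -> [-6, 1]
  satisfied 1 clause(s); 3 remain; assigned so far: [3, 4, 5]

Answer: 3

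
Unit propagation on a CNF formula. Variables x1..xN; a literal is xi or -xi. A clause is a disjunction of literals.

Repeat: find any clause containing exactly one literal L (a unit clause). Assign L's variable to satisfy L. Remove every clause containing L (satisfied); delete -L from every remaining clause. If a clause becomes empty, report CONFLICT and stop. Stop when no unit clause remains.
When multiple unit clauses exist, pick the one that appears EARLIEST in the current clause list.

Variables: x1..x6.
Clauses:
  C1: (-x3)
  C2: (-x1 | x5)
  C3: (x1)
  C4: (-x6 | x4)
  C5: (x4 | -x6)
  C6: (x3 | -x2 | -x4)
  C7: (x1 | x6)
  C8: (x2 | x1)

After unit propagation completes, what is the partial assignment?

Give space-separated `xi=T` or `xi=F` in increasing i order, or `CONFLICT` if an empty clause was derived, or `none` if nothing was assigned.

Answer: x1=T x3=F x5=T

Derivation:
unit clause [-3] forces x3=F; simplify:
  drop 3 from [3, -2, -4] -> [-2, -4]
  satisfied 1 clause(s); 7 remain; assigned so far: [3]
unit clause [1] forces x1=T; simplify:
  drop -1 from [-1, 5] -> [5]
  satisfied 3 clause(s); 4 remain; assigned so far: [1, 3]
unit clause [5] forces x5=T; simplify:
  satisfied 1 clause(s); 3 remain; assigned so far: [1, 3, 5]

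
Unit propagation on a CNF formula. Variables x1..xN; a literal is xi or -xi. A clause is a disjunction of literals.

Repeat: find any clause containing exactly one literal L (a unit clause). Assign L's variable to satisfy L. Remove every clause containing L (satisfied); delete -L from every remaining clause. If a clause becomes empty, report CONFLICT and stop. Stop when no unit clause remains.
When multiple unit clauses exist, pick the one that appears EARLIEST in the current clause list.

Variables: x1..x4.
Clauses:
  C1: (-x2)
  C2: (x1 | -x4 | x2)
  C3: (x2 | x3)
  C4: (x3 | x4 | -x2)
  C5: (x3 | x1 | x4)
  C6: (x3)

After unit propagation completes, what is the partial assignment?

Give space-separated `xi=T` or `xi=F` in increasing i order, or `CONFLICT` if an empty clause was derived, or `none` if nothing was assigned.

unit clause [-2] forces x2=F; simplify:
  drop 2 from [1, -4, 2] -> [1, -4]
  drop 2 from [2, 3] -> [3]
  satisfied 2 clause(s); 4 remain; assigned so far: [2]
unit clause [3] forces x3=T; simplify:
  satisfied 3 clause(s); 1 remain; assigned so far: [2, 3]

Answer: x2=F x3=T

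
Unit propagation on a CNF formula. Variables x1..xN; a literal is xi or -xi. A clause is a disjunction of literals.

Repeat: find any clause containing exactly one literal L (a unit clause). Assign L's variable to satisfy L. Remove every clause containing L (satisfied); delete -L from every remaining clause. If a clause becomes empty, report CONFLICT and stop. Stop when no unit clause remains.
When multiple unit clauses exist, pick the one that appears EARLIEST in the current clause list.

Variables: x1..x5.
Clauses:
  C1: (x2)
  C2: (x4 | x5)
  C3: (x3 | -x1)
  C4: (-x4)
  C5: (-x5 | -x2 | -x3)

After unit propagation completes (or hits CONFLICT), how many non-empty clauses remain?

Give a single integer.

unit clause [2] forces x2=T; simplify:
  drop -2 from [-5, -2, -3] -> [-5, -3]
  satisfied 1 clause(s); 4 remain; assigned so far: [2]
unit clause [-4] forces x4=F; simplify:
  drop 4 from [4, 5] -> [5]
  satisfied 1 clause(s); 3 remain; assigned so far: [2, 4]
unit clause [5] forces x5=T; simplify:
  drop -5 from [-5, -3] -> [-3]
  satisfied 1 clause(s); 2 remain; assigned so far: [2, 4, 5]
unit clause [-3] forces x3=F; simplify:
  drop 3 from [3, -1] -> [-1]
  satisfied 1 clause(s); 1 remain; assigned so far: [2, 3, 4, 5]
unit clause [-1] forces x1=F; simplify:
  satisfied 1 clause(s); 0 remain; assigned so far: [1, 2, 3, 4, 5]

Answer: 0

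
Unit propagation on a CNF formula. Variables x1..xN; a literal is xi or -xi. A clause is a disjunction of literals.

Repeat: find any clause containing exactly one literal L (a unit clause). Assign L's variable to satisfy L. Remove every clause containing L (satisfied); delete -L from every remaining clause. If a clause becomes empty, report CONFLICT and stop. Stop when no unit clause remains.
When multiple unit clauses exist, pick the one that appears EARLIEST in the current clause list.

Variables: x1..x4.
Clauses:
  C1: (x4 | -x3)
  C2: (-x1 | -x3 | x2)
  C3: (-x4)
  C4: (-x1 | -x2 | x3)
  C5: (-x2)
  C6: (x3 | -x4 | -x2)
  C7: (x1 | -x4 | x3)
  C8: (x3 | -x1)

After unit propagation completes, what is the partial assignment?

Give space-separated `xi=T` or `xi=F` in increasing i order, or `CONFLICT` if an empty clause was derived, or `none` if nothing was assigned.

Answer: x1=F x2=F x3=F x4=F

Derivation:
unit clause [-4] forces x4=F; simplify:
  drop 4 from [4, -3] -> [-3]
  satisfied 3 clause(s); 5 remain; assigned so far: [4]
unit clause [-3] forces x3=F; simplify:
  drop 3 from [-1, -2, 3] -> [-1, -2]
  drop 3 from [3, -1] -> [-1]
  satisfied 2 clause(s); 3 remain; assigned so far: [3, 4]
unit clause [-2] forces x2=F; simplify:
  satisfied 2 clause(s); 1 remain; assigned so far: [2, 3, 4]
unit clause [-1] forces x1=F; simplify:
  satisfied 1 clause(s); 0 remain; assigned so far: [1, 2, 3, 4]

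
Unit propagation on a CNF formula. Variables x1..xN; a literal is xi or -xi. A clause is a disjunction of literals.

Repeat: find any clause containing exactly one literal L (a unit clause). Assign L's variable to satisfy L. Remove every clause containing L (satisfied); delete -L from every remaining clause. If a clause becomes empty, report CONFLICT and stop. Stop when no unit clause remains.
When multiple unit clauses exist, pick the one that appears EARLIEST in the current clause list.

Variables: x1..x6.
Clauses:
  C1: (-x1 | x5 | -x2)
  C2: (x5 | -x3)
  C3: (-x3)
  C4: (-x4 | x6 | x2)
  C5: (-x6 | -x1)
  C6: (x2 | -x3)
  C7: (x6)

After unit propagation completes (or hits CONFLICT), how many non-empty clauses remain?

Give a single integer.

unit clause [-3] forces x3=F; simplify:
  satisfied 3 clause(s); 4 remain; assigned so far: [3]
unit clause [6] forces x6=T; simplify:
  drop -6 from [-6, -1] -> [-1]
  satisfied 2 clause(s); 2 remain; assigned so far: [3, 6]
unit clause [-1] forces x1=F; simplify:
  satisfied 2 clause(s); 0 remain; assigned so far: [1, 3, 6]

Answer: 0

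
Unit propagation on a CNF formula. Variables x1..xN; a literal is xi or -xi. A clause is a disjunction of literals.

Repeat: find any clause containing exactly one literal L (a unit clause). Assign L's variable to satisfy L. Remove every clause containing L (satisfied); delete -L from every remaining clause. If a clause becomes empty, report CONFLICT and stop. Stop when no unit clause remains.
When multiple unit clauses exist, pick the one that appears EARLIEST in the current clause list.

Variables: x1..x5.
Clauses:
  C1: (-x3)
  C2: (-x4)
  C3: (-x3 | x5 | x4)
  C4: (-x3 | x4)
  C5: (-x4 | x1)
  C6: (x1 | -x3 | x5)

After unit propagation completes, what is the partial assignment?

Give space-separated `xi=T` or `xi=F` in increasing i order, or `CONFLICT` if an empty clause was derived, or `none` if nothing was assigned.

unit clause [-3] forces x3=F; simplify:
  satisfied 4 clause(s); 2 remain; assigned so far: [3]
unit clause [-4] forces x4=F; simplify:
  satisfied 2 clause(s); 0 remain; assigned so far: [3, 4]

Answer: x3=F x4=F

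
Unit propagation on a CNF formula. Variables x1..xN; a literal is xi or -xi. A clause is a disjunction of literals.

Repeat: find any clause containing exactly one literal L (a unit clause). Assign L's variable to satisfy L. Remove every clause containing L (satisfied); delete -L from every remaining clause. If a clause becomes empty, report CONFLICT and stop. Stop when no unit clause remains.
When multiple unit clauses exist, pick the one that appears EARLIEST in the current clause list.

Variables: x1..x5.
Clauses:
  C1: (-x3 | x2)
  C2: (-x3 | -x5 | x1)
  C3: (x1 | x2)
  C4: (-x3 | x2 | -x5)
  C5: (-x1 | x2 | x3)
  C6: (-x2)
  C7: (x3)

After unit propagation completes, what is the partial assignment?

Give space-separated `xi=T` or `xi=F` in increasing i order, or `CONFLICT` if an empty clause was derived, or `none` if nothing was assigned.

unit clause [-2] forces x2=F; simplify:
  drop 2 from [-3, 2] -> [-3]
  drop 2 from [1, 2] -> [1]
  drop 2 from [-3, 2, -5] -> [-3, -5]
  drop 2 from [-1, 2, 3] -> [-1, 3]
  satisfied 1 clause(s); 6 remain; assigned so far: [2]
unit clause [-3] forces x3=F; simplify:
  drop 3 from [-1, 3] -> [-1]
  drop 3 from [3] -> [] (empty!)
  satisfied 3 clause(s); 3 remain; assigned so far: [2, 3]
CONFLICT (empty clause)

Answer: CONFLICT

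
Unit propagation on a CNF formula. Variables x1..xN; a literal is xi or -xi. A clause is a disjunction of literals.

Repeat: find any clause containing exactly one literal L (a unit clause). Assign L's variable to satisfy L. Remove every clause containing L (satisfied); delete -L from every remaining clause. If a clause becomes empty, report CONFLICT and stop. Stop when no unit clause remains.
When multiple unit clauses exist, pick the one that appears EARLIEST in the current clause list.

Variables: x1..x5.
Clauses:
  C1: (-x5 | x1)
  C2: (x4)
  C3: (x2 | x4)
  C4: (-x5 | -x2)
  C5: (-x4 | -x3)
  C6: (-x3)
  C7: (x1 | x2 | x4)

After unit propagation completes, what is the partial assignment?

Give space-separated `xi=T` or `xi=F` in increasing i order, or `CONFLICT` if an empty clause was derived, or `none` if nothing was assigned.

unit clause [4] forces x4=T; simplify:
  drop -4 from [-4, -3] -> [-3]
  satisfied 3 clause(s); 4 remain; assigned so far: [4]
unit clause [-3] forces x3=F; simplify:
  satisfied 2 clause(s); 2 remain; assigned so far: [3, 4]

Answer: x3=F x4=T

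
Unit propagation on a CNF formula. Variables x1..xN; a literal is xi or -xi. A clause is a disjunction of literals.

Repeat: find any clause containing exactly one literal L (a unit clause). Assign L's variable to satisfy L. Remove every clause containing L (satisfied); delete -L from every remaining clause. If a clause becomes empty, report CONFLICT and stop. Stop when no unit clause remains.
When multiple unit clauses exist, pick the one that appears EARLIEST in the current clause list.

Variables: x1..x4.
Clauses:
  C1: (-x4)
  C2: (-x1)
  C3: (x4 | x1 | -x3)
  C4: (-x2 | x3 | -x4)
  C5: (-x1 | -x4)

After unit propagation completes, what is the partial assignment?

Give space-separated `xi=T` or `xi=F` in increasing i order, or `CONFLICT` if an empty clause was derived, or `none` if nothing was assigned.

unit clause [-4] forces x4=F; simplify:
  drop 4 from [4, 1, -3] -> [1, -3]
  satisfied 3 clause(s); 2 remain; assigned so far: [4]
unit clause [-1] forces x1=F; simplify:
  drop 1 from [1, -3] -> [-3]
  satisfied 1 clause(s); 1 remain; assigned so far: [1, 4]
unit clause [-3] forces x3=F; simplify:
  satisfied 1 clause(s); 0 remain; assigned so far: [1, 3, 4]

Answer: x1=F x3=F x4=F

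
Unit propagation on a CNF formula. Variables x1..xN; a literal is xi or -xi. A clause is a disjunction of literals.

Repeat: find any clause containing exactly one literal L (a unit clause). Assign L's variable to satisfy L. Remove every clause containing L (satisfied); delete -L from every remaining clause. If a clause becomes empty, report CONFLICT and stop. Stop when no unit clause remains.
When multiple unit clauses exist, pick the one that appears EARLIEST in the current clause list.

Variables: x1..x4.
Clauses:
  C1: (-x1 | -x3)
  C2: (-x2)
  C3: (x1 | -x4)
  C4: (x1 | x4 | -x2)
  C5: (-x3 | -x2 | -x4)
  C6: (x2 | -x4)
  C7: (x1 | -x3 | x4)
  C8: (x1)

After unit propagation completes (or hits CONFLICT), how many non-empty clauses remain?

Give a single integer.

unit clause [-2] forces x2=F; simplify:
  drop 2 from [2, -4] -> [-4]
  satisfied 3 clause(s); 5 remain; assigned so far: [2]
unit clause [-4] forces x4=F; simplify:
  drop 4 from [1, -3, 4] -> [1, -3]
  satisfied 2 clause(s); 3 remain; assigned so far: [2, 4]
unit clause [1] forces x1=T; simplify:
  drop -1 from [-1, -3] -> [-3]
  satisfied 2 clause(s); 1 remain; assigned so far: [1, 2, 4]
unit clause [-3] forces x3=F; simplify:
  satisfied 1 clause(s); 0 remain; assigned so far: [1, 2, 3, 4]

Answer: 0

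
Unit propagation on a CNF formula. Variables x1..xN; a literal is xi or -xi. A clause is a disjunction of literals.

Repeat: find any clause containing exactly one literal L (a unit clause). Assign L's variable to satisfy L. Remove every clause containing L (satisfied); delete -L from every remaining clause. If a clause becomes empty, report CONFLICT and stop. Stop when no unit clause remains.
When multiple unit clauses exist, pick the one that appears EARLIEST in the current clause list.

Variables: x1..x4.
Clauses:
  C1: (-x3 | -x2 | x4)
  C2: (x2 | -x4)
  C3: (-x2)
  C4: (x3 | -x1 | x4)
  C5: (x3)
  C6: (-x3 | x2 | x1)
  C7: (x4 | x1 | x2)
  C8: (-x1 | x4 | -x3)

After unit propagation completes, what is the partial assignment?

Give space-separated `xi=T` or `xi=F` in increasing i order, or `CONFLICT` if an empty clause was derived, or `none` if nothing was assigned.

Answer: CONFLICT

Derivation:
unit clause [-2] forces x2=F; simplify:
  drop 2 from [2, -4] -> [-4]
  drop 2 from [-3, 2, 1] -> [-3, 1]
  drop 2 from [4, 1, 2] -> [4, 1]
  satisfied 2 clause(s); 6 remain; assigned so far: [2]
unit clause [-4] forces x4=F; simplify:
  drop 4 from [3, -1, 4] -> [3, -1]
  drop 4 from [4, 1] -> [1]
  drop 4 from [-1, 4, -3] -> [-1, -3]
  satisfied 1 clause(s); 5 remain; assigned so far: [2, 4]
unit clause [3] forces x3=T; simplify:
  drop -3 from [-3, 1] -> [1]
  drop -3 from [-1, -3] -> [-1]
  satisfied 2 clause(s); 3 remain; assigned so far: [2, 3, 4]
unit clause [1] forces x1=T; simplify:
  drop -1 from [-1] -> [] (empty!)
  satisfied 2 clause(s); 1 remain; assigned so far: [1, 2, 3, 4]
CONFLICT (empty clause)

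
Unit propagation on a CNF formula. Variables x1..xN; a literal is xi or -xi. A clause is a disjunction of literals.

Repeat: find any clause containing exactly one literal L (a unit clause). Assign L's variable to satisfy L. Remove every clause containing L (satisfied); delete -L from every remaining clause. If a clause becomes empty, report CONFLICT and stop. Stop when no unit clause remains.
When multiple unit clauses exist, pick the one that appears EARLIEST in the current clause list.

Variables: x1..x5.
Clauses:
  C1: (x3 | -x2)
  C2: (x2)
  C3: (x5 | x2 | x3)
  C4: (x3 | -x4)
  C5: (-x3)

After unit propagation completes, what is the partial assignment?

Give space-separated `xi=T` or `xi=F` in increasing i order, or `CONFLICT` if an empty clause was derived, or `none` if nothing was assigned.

Answer: CONFLICT

Derivation:
unit clause [2] forces x2=T; simplify:
  drop -2 from [3, -2] -> [3]
  satisfied 2 clause(s); 3 remain; assigned so far: [2]
unit clause [3] forces x3=T; simplify:
  drop -3 from [-3] -> [] (empty!)
  satisfied 2 clause(s); 1 remain; assigned so far: [2, 3]
CONFLICT (empty clause)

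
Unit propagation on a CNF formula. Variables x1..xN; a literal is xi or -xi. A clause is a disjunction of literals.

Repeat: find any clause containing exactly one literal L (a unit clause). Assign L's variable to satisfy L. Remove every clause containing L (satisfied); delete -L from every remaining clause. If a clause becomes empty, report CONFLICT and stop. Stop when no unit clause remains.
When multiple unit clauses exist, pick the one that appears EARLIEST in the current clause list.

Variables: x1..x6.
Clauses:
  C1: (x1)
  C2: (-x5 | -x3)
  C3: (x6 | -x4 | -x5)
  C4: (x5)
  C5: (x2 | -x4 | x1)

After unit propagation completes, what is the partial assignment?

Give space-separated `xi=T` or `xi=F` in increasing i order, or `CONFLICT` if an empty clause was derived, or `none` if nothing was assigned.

unit clause [1] forces x1=T; simplify:
  satisfied 2 clause(s); 3 remain; assigned so far: [1]
unit clause [5] forces x5=T; simplify:
  drop -5 from [-5, -3] -> [-3]
  drop -5 from [6, -4, -5] -> [6, -4]
  satisfied 1 clause(s); 2 remain; assigned so far: [1, 5]
unit clause [-3] forces x3=F; simplify:
  satisfied 1 clause(s); 1 remain; assigned so far: [1, 3, 5]

Answer: x1=T x3=F x5=T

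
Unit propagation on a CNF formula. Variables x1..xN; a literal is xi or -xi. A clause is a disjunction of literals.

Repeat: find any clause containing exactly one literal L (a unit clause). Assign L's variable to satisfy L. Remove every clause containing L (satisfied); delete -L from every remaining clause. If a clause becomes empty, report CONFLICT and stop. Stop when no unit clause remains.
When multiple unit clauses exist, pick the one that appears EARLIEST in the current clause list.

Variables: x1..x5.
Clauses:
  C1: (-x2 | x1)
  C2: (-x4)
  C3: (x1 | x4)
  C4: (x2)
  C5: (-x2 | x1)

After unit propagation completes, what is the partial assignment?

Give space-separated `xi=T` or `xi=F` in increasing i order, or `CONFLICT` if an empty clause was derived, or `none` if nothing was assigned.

Answer: x1=T x2=T x4=F

Derivation:
unit clause [-4] forces x4=F; simplify:
  drop 4 from [1, 4] -> [1]
  satisfied 1 clause(s); 4 remain; assigned so far: [4]
unit clause [1] forces x1=T; simplify:
  satisfied 3 clause(s); 1 remain; assigned so far: [1, 4]
unit clause [2] forces x2=T; simplify:
  satisfied 1 clause(s); 0 remain; assigned so far: [1, 2, 4]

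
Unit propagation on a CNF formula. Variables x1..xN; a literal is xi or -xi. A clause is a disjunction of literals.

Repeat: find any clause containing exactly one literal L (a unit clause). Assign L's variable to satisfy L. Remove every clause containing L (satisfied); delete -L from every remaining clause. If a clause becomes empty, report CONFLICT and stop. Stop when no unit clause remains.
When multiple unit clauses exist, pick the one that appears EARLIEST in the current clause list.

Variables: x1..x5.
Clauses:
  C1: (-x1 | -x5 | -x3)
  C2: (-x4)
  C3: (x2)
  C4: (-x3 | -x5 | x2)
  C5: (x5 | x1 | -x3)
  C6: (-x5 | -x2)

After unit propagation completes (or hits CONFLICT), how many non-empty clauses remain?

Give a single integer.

Answer: 1

Derivation:
unit clause [-4] forces x4=F; simplify:
  satisfied 1 clause(s); 5 remain; assigned so far: [4]
unit clause [2] forces x2=T; simplify:
  drop -2 from [-5, -2] -> [-5]
  satisfied 2 clause(s); 3 remain; assigned so far: [2, 4]
unit clause [-5] forces x5=F; simplify:
  drop 5 from [5, 1, -3] -> [1, -3]
  satisfied 2 clause(s); 1 remain; assigned so far: [2, 4, 5]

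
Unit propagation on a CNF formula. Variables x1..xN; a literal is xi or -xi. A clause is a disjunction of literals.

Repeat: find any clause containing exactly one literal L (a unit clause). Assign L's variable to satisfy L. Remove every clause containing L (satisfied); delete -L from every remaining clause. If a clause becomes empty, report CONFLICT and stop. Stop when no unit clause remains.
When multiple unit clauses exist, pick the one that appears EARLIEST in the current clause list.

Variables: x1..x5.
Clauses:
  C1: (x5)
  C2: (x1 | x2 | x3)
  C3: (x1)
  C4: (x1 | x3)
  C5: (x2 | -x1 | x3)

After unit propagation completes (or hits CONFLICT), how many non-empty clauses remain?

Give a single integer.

Answer: 1

Derivation:
unit clause [5] forces x5=T; simplify:
  satisfied 1 clause(s); 4 remain; assigned so far: [5]
unit clause [1] forces x1=T; simplify:
  drop -1 from [2, -1, 3] -> [2, 3]
  satisfied 3 clause(s); 1 remain; assigned so far: [1, 5]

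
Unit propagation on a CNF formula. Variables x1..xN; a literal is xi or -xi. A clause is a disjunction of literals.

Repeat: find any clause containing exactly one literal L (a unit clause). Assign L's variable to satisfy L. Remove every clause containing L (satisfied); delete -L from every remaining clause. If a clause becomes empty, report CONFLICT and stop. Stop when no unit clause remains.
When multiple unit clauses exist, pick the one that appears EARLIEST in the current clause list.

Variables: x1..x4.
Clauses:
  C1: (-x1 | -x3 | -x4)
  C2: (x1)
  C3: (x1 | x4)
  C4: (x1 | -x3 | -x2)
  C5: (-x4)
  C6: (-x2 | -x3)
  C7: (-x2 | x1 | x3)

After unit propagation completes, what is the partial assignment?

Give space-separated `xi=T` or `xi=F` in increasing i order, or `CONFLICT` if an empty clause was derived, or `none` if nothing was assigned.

Answer: x1=T x4=F

Derivation:
unit clause [1] forces x1=T; simplify:
  drop -1 from [-1, -3, -4] -> [-3, -4]
  satisfied 4 clause(s); 3 remain; assigned so far: [1]
unit clause [-4] forces x4=F; simplify:
  satisfied 2 clause(s); 1 remain; assigned so far: [1, 4]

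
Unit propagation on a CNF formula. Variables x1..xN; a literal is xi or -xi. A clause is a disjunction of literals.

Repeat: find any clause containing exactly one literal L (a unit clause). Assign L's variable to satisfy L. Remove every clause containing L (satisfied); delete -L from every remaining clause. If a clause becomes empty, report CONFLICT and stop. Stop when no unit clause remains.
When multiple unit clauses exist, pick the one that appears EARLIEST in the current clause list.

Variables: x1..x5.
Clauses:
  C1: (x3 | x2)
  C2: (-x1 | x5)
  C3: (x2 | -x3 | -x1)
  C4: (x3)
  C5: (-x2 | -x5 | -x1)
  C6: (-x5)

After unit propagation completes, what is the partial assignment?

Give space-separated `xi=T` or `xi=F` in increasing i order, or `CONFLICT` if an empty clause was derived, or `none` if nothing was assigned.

unit clause [3] forces x3=T; simplify:
  drop -3 from [2, -3, -1] -> [2, -1]
  satisfied 2 clause(s); 4 remain; assigned so far: [3]
unit clause [-5] forces x5=F; simplify:
  drop 5 from [-1, 5] -> [-1]
  satisfied 2 clause(s); 2 remain; assigned so far: [3, 5]
unit clause [-1] forces x1=F; simplify:
  satisfied 2 clause(s); 0 remain; assigned so far: [1, 3, 5]

Answer: x1=F x3=T x5=F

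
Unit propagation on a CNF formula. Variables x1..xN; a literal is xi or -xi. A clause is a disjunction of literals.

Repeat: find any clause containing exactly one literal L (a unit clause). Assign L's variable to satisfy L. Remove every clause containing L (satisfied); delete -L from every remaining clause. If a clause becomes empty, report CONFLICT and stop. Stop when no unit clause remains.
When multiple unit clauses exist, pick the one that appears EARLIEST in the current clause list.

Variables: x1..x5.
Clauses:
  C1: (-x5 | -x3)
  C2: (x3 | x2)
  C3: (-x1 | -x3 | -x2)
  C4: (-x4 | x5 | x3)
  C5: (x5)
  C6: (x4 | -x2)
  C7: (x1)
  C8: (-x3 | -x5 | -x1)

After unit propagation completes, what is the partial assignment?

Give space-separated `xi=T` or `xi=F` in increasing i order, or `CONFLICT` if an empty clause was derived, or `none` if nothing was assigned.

Answer: x1=T x2=T x3=F x4=T x5=T

Derivation:
unit clause [5] forces x5=T; simplify:
  drop -5 from [-5, -3] -> [-3]
  drop -5 from [-3, -5, -1] -> [-3, -1]
  satisfied 2 clause(s); 6 remain; assigned so far: [5]
unit clause [-3] forces x3=F; simplify:
  drop 3 from [3, 2] -> [2]
  satisfied 3 clause(s); 3 remain; assigned so far: [3, 5]
unit clause [2] forces x2=T; simplify:
  drop -2 from [4, -2] -> [4]
  satisfied 1 clause(s); 2 remain; assigned so far: [2, 3, 5]
unit clause [4] forces x4=T; simplify:
  satisfied 1 clause(s); 1 remain; assigned so far: [2, 3, 4, 5]
unit clause [1] forces x1=T; simplify:
  satisfied 1 clause(s); 0 remain; assigned so far: [1, 2, 3, 4, 5]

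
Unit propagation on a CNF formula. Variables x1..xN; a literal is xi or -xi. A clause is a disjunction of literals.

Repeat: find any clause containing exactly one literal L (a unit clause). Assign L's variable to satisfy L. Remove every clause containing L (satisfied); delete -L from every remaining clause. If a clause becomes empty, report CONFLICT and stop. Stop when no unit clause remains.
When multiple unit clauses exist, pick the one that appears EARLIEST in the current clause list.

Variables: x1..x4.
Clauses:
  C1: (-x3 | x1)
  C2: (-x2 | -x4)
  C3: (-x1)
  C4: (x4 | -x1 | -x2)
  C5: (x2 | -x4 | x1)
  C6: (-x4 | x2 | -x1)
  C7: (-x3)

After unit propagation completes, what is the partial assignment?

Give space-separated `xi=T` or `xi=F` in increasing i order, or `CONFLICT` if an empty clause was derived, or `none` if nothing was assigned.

Answer: x1=F x3=F

Derivation:
unit clause [-1] forces x1=F; simplify:
  drop 1 from [-3, 1] -> [-3]
  drop 1 from [2, -4, 1] -> [2, -4]
  satisfied 3 clause(s); 4 remain; assigned so far: [1]
unit clause [-3] forces x3=F; simplify:
  satisfied 2 clause(s); 2 remain; assigned so far: [1, 3]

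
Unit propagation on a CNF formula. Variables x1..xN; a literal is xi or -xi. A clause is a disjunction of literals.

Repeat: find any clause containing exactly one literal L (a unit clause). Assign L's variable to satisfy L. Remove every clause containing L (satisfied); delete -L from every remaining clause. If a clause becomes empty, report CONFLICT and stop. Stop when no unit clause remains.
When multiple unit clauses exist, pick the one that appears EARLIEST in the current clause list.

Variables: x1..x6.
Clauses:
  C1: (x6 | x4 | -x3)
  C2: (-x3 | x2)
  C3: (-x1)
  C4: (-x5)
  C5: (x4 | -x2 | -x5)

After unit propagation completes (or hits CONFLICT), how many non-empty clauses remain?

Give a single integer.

Answer: 2

Derivation:
unit clause [-1] forces x1=F; simplify:
  satisfied 1 clause(s); 4 remain; assigned so far: [1]
unit clause [-5] forces x5=F; simplify:
  satisfied 2 clause(s); 2 remain; assigned so far: [1, 5]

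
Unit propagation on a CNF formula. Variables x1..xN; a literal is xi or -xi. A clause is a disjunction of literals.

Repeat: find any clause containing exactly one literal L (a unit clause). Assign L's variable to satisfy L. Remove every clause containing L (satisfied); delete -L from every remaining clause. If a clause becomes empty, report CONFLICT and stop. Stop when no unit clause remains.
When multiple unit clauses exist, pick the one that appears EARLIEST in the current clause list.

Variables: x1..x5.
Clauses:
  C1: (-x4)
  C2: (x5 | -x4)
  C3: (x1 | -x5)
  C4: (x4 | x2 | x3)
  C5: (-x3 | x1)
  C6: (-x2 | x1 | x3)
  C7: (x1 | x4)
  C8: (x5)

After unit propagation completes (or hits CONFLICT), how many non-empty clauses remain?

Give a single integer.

Answer: 1

Derivation:
unit clause [-4] forces x4=F; simplify:
  drop 4 from [4, 2, 3] -> [2, 3]
  drop 4 from [1, 4] -> [1]
  satisfied 2 clause(s); 6 remain; assigned so far: [4]
unit clause [1] forces x1=T; simplify:
  satisfied 4 clause(s); 2 remain; assigned so far: [1, 4]
unit clause [5] forces x5=T; simplify:
  satisfied 1 clause(s); 1 remain; assigned so far: [1, 4, 5]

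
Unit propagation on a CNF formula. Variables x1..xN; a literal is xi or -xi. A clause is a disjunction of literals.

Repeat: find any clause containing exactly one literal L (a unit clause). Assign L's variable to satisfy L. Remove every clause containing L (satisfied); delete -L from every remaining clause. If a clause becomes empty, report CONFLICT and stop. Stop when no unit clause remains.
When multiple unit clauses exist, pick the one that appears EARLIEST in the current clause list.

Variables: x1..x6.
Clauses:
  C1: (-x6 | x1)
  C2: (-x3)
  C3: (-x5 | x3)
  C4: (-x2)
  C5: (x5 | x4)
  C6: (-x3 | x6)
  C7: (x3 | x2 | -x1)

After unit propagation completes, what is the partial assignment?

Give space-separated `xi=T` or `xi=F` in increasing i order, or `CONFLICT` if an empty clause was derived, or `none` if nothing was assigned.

Answer: x1=F x2=F x3=F x4=T x5=F x6=F

Derivation:
unit clause [-3] forces x3=F; simplify:
  drop 3 from [-5, 3] -> [-5]
  drop 3 from [3, 2, -1] -> [2, -1]
  satisfied 2 clause(s); 5 remain; assigned so far: [3]
unit clause [-5] forces x5=F; simplify:
  drop 5 from [5, 4] -> [4]
  satisfied 1 clause(s); 4 remain; assigned so far: [3, 5]
unit clause [-2] forces x2=F; simplify:
  drop 2 from [2, -1] -> [-1]
  satisfied 1 clause(s); 3 remain; assigned so far: [2, 3, 5]
unit clause [4] forces x4=T; simplify:
  satisfied 1 clause(s); 2 remain; assigned so far: [2, 3, 4, 5]
unit clause [-1] forces x1=F; simplify:
  drop 1 from [-6, 1] -> [-6]
  satisfied 1 clause(s); 1 remain; assigned so far: [1, 2, 3, 4, 5]
unit clause [-6] forces x6=F; simplify:
  satisfied 1 clause(s); 0 remain; assigned so far: [1, 2, 3, 4, 5, 6]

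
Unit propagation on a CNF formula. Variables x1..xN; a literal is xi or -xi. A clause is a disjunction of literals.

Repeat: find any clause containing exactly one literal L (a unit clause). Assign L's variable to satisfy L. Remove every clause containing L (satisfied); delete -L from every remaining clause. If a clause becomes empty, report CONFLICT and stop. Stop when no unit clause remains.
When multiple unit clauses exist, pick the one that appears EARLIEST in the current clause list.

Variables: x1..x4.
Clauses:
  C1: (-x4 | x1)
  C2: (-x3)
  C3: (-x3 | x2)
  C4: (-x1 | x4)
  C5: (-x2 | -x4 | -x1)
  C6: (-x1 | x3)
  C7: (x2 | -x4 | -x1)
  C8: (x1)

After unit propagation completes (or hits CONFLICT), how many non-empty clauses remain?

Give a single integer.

unit clause [-3] forces x3=F; simplify:
  drop 3 from [-1, 3] -> [-1]
  satisfied 2 clause(s); 6 remain; assigned so far: [3]
unit clause [-1] forces x1=F; simplify:
  drop 1 from [-4, 1] -> [-4]
  drop 1 from [1] -> [] (empty!)
  satisfied 4 clause(s); 2 remain; assigned so far: [1, 3]
CONFLICT (empty clause)

Answer: 1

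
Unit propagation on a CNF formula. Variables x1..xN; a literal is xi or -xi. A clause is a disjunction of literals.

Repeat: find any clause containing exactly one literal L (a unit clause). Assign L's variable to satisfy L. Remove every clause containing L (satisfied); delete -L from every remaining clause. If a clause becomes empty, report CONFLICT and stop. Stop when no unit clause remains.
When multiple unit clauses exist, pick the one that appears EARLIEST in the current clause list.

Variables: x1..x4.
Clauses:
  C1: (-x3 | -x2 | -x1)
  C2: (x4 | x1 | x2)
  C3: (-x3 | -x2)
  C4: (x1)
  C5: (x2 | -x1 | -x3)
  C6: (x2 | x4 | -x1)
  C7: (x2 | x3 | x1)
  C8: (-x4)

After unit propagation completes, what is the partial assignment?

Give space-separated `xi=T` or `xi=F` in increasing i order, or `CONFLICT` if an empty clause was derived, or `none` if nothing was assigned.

unit clause [1] forces x1=T; simplify:
  drop -1 from [-3, -2, -1] -> [-3, -2]
  drop -1 from [2, -1, -3] -> [2, -3]
  drop -1 from [2, 4, -1] -> [2, 4]
  satisfied 3 clause(s); 5 remain; assigned so far: [1]
unit clause [-4] forces x4=F; simplify:
  drop 4 from [2, 4] -> [2]
  satisfied 1 clause(s); 4 remain; assigned so far: [1, 4]
unit clause [2] forces x2=T; simplify:
  drop -2 from [-3, -2] -> [-3]
  drop -2 from [-3, -2] -> [-3]
  satisfied 2 clause(s); 2 remain; assigned so far: [1, 2, 4]
unit clause [-3] forces x3=F; simplify:
  satisfied 2 clause(s); 0 remain; assigned so far: [1, 2, 3, 4]

Answer: x1=T x2=T x3=F x4=F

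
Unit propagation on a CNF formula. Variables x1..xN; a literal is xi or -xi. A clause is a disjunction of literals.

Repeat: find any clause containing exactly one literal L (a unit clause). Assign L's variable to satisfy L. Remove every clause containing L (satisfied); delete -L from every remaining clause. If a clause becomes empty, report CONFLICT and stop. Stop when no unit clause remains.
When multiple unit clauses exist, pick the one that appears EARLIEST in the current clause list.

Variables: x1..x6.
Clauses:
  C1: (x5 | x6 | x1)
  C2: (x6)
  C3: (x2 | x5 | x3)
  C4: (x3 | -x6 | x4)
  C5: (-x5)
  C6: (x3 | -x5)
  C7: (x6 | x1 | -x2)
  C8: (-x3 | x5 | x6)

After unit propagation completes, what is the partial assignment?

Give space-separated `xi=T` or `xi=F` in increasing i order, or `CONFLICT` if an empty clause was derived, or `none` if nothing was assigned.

unit clause [6] forces x6=T; simplify:
  drop -6 from [3, -6, 4] -> [3, 4]
  satisfied 4 clause(s); 4 remain; assigned so far: [6]
unit clause [-5] forces x5=F; simplify:
  drop 5 from [2, 5, 3] -> [2, 3]
  satisfied 2 clause(s); 2 remain; assigned so far: [5, 6]

Answer: x5=F x6=T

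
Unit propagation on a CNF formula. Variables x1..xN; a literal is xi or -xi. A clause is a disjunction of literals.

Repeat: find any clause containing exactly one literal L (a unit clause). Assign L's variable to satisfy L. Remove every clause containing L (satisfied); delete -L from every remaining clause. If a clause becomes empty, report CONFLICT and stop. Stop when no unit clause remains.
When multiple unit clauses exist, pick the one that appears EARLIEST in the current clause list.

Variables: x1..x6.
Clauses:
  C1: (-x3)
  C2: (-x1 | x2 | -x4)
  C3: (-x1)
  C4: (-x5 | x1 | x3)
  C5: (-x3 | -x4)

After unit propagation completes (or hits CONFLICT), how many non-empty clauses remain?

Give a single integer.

Answer: 0

Derivation:
unit clause [-3] forces x3=F; simplify:
  drop 3 from [-5, 1, 3] -> [-5, 1]
  satisfied 2 clause(s); 3 remain; assigned so far: [3]
unit clause [-1] forces x1=F; simplify:
  drop 1 from [-5, 1] -> [-5]
  satisfied 2 clause(s); 1 remain; assigned so far: [1, 3]
unit clause [-5] forces x5=F; simplify:
  satisfied 1 clause(s); 0 remain; assigned so far: [1, 3, 5]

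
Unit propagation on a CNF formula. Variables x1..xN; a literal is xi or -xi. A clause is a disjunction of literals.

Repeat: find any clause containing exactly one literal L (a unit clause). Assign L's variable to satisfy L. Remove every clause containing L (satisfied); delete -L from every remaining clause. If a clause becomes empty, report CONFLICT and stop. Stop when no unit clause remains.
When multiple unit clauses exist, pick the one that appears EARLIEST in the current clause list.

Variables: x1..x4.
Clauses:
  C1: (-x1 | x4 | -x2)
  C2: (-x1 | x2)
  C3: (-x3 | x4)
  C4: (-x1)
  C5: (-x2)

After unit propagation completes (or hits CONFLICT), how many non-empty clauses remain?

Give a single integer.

unit clause [-1] forces x1=F; simplify:
  satisfied 3 clause(s); 2 remain; assigned so far: [1]
unit clause [-2] forces x2=F; simplify:
  satisfied 1 clause(s); 1 remain; assigned so far: [1, 2]

Answer: 1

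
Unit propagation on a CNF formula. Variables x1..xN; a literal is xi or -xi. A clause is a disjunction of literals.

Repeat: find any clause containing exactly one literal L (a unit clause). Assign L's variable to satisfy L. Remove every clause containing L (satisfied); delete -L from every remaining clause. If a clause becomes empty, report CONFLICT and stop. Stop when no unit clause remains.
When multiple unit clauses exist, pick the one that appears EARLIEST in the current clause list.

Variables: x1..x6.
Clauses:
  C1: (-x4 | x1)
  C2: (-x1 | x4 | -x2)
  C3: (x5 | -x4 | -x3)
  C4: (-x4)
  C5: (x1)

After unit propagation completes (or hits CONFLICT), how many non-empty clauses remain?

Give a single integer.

unit clause [-4] forces x4=F; simplify:
  drop 4 from [-1, 4, -2] -> [-1, -2]
  satisfied 3 clause(s); 2 remain; assigned so far: [4]
unit clause [1] forces x1=T; simplify:
  drop -1 from [-1, -2] -> [-2]
  satisfied 1 clause(s); 1 remain; assigned so far: [1, 4]
unit clause [-2] forces x2=F; simplify:
  satisfied 1 clause(s); 0 remain; assigned so far: [1, 2, 4]

Answer: 0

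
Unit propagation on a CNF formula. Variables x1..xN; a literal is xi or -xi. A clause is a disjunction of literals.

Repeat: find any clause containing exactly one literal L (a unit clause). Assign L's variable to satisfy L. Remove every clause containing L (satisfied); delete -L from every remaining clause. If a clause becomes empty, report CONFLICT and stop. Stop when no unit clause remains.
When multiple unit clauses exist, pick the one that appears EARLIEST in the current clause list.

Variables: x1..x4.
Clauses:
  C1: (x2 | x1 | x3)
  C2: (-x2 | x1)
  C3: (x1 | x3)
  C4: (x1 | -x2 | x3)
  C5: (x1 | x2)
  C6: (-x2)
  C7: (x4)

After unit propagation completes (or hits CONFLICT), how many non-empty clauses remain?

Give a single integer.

Answer: 0

Derivation:
unit clause [-2] forces x2=F; simplify:
  drop 2 from [2, 1, 3] -> [1, 3]
  drop 2 from [1, 2] -> [1]
  satisfied 3 clause(s); 4 remain; assigned so far: [2]
unit clause [1] forces x1=T; simplify:
  satisfied 3 clause(s); 1 remain; assigned so far: [1, 2]
unit clause [4] forces x4=T; simplify:
  satisfied 1 clause(s); 0 remain; assigned so far: [1, 2, 4]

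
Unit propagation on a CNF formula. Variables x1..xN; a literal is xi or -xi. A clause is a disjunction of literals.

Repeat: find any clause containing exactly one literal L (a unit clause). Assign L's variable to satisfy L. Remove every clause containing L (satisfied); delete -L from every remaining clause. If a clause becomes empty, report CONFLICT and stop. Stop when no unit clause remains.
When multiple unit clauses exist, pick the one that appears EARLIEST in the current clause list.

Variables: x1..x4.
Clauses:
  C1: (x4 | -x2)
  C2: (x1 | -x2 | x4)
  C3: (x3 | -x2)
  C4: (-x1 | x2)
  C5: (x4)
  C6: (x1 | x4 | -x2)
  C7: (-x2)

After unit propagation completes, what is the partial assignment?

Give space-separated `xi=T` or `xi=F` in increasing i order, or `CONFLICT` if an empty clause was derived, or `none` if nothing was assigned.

Answer: x1=F x2=F x4=T

Derivation:
unit clause [4] forces x4=T; simplify:
  satisfied 4 clause(s); 3 remain; assigned so far: [4]
unit clause [-2] forces x2=F; simplify:
  drop 2 from [-1, 2] -> [-1]
  satisfied 2 clause(s); 1 remain; assigned so far: [2, 4]
unit clause [-1] forces x1=F; simplify:
  satisfied 1 clause(s); 0 remain; assigned so far: [1, 2, 4]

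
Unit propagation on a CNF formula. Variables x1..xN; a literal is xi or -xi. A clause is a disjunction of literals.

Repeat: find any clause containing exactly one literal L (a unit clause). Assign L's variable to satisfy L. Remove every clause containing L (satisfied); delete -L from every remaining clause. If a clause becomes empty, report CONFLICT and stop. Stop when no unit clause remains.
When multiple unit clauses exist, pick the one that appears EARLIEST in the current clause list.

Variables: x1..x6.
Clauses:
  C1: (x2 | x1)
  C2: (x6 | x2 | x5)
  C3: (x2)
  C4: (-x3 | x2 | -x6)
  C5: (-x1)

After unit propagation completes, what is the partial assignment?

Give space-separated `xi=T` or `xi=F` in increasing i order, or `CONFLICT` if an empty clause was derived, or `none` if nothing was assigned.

Answer: x1=F x2=T

Derivation:
unit clause [2] forces x2=T; simplify:
  satisfied 4 clause(s); 1 remain; assigned so far: [2]
unit clause [-1] forces x1=F; simplify:
  satisfied 1 clause(s); 0 remain; assigned so far: [1, 2]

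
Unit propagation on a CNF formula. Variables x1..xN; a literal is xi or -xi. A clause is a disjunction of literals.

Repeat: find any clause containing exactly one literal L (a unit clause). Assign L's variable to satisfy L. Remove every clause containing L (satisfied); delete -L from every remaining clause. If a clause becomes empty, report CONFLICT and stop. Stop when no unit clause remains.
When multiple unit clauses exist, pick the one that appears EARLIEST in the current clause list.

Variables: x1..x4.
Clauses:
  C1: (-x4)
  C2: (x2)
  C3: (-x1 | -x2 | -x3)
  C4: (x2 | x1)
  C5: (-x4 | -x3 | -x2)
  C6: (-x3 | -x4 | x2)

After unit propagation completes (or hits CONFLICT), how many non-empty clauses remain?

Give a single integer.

unit clause [-4] forces x4=F; simplify:
  satisfied 3 clause(s); 3 remain; assigned so far: [4]
unit clause [2] forces x2=T; simplify:
  drop -2 from [-1, -2, -3] -> [-1, -3]
  satisfied 2 clause(s); 1 remain; assigned so far: [2, 4]

Answer: 1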